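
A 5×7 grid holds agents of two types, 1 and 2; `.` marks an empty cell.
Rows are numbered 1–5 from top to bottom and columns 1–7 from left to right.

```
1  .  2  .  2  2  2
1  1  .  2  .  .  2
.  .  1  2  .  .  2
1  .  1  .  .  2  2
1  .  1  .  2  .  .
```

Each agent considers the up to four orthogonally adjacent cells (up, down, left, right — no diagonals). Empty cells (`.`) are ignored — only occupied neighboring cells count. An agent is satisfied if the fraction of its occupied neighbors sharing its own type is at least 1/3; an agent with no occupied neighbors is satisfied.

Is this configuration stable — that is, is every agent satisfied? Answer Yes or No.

(1,1)1 1/1 ✓
(1,3)2 0/0 ✓
(1,5)2 1/1 ✓
(1,6)2 2/2 ✓
(1,7)2 2/2 ✓
(2,1)1 2/2 ✓
(2,2)1 1/1 ✓
(2,4)2 1/1 ✓
(2,7)2 2/2 ✓
(3,3)1 1/2 ✓
(3,4)2 1/2 ✓
(3,7)2 2/2 ✓
(4,1)1 1/1 ✓
(4,3)1 2/2 ✓
(4,6)2 1/1 ✓
(4,7)2 2/2 ✓
(5,1)1 1/1 ✓
(5,3)1 1/1 ✓
(5,5)2 0/0 ✓
All meet the threshold, so the configuration is stable.

Yes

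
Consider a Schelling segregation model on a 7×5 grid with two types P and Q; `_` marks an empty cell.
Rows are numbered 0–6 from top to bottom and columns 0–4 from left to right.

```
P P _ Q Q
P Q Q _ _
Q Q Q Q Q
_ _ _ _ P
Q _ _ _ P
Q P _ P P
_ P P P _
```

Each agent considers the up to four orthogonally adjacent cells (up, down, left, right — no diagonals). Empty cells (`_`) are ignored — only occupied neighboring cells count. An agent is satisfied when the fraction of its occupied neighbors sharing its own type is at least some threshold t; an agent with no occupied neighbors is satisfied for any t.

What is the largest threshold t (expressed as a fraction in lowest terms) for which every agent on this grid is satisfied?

Row 0: (0,0)P 2/2 · (0,1)P 1/2 · (0,3)Q 1/1 · (0,4)Q 1/1
Row 1: (1,0)P 1/3 · (1,1)Q 2/4 · (1,2)Q 2/2
Row 2: (2,0)Q 1/2 · (2,1)Q 3/3 · (2,2)Q 3/3 · (2,3)Q 2/2 · (2,4)Q 1/2
Row 3: (3,4)P 1/2
Row 4: (4,0)Q 1/1 · (4,4)P 2/2
Row 5: (5,0)Q 1/2 · (5,1)P 1/2 · (5,3)P 2/2 · (5,4)P 2/2
Row 6: (6,1)P 2/2 · (6,2)P 2/2 · (6,3)P 2/2
The smallest same-type fraction is 1/3 at (1,0), which reduces to 1/3. Any threshold above that leaves this agent unsatisfied.

1/3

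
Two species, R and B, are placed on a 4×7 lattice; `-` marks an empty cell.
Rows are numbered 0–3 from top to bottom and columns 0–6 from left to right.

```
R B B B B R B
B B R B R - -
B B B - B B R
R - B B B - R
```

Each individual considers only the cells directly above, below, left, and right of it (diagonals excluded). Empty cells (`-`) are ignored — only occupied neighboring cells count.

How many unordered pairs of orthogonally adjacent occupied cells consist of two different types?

13

Scan each occupied cell's neighbors to the right and below so each pair is counted once.
Row 0: R(0,0)–B(0,1)≠ R(0,0)–B(1,0)≠ B(0,1)–B(0,2)= B(0,1)–B(1,1)= B(0,2)–B(0,3)= B(0,2)–R(1,2)≠ B(0,3)–B(0,4)= B(0,3)–B(1,3)= B(0,4)–R(0,5)≠ B(0,4)–R(1,4)≠ R(0,5)–B(0,6)≠  → 6/11 unlike.
Row 1: B(1,0)–B(1,1)= B(1,0)–B(2,0)= B(1,1)–R(1,2)≠ B(1,1)–B(2,1)= R(1,2)–B(1,3)≠ R(1,2)–B(2,2)≠ B(1,3)–R(1,4)≠ R(1,4)–B(2,4)≠  → 5/8 unlike.
Row 2: B(2,0)–B(2,1)= B(2,0)–R(3,0)≠ B(2,1)–B(2,2)= B(2,2)–B(3,2)= B(2,4)–B(2,5)= B(2,4)–B(3,4)= B(2,5)–R(2,6)≠ R(2,6)–R(3,6)=  → 2/8 unlike.
Row 3: B(3,2)–B(3,3)= B(3,3)–B(3,4)=  → 0/2 unlike.
Total adjacent occupied pairs: 29; unlike-type pairs: 13.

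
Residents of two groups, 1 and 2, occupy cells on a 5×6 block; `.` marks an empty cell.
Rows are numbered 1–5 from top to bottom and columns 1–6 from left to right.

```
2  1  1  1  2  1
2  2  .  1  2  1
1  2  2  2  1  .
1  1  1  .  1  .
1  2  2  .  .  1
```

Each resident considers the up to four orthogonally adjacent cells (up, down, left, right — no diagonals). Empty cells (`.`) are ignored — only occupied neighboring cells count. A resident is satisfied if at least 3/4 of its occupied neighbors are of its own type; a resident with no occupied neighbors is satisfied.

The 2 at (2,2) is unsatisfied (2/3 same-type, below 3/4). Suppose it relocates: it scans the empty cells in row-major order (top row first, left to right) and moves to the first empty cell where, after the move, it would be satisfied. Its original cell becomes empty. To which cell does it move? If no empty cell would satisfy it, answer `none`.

(5,4)

Vacating (2,2). Empty cells in order:
  (2,3): 1/3 same-type → still unsatisfied.
  (3,6): 0/2 same-type → still unsatisfied.
  (4,4): 1/3 same-type → still unsatisfied.
  (4,6): 0/2 same-type → still unsatisfied.
  (5,4): 1/1 same-type → satisfied — stop here.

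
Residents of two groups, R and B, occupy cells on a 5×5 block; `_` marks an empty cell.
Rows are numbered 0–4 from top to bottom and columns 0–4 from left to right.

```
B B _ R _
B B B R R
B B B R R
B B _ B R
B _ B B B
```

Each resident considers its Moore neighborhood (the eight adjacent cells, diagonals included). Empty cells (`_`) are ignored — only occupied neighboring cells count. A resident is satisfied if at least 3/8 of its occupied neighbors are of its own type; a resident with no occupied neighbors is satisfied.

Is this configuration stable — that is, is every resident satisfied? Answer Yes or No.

Yes

(0,0)B 3/3 ✓
(0,1)B 4/4 ✓
(0,3)R 2/3 ✓
(1,0)B 5/5 ✓
(1,1)B 7/7 ✓
(1,2)B 4/7 ✓
(1,3)R 4/6 ✓
(1,4)R 4/4 ✓
(2,0)B 5/5 ✓
(2,1)B 7/7 ✓
(2,2)B 5/7 ✓
(2,3)R 4/7 ✓
(2,4)R 4/5 ✓
(3,0)B 4/4 ✓
(3,1)B 6/6 ✓
(3,3)B 4/7 ✓
(3,4)R 2/5 ✓
(4,0)B 2/2 ✓
(4,2)B 3/3 ✓
(4,3)B 3/4 ✓
(4,4)B 2/3 ✓
All meet the threshold, so the configuration is stable.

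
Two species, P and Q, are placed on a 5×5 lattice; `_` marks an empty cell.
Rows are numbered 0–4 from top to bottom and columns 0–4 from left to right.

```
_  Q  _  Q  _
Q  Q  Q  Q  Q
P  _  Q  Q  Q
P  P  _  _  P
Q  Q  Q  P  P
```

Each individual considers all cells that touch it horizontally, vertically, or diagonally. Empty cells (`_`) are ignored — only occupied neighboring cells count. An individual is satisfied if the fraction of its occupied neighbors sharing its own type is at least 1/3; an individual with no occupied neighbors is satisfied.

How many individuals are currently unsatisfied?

Row 0: (0,1)Q 3/3 satisfied · (0,3)Q 3/3 satisfied
Row 1: (1,0)Q 2/3 satisfied · (1,1)Q 4/5 satisfied · (1,2)Q 6/6 satisfied · (1,3)Q 6/6 satisfied · (1,4)Q 4/4 satisfied
Row 2: (2,0)P 2/4 satisfied · (2,2)Q 4/5 satisfied · (2,3)Q 5/6 satisfied · (2,4)Q 3/4 satisfied
Row 3: (3,0)P 2/4 satisfied · (3,1)P 2/6 satisfied · (3,4)P 2/4 satisfied
Row 4: (4,0)Q 1/3 satisfied · (4,1)Q 2/4 satisfied · (4,2)Q 1/3 satisfied · (4,3)P 2/3 satisfied · (4,4)P 2/2 satisfied
Every one meets the threshold.

0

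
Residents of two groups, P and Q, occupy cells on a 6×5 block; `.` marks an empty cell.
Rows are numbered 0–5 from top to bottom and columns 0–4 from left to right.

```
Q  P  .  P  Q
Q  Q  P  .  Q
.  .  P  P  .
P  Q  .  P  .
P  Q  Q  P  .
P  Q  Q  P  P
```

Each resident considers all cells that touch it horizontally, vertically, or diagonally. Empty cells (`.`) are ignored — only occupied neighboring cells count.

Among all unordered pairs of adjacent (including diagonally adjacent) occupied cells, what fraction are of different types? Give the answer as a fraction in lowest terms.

21/46

Scan each occupied cell's neighbors to the right and below (and the two forward diagonals) so each pair is counted once.
From row 0: 5 unlike of 10 pairs (running 5/10).
From row 1: 3 unlike of 6 pairs (running 8/16).
From row 2: 1 unlike of 4 pairs (running 9/20).
From row 3: 4 unlike of 8 pairs (running 13/28).
From row 4: 6 unlike of 14 pairs (running 19/42).
From row 5: 2 unlike of 4 pairs (running 21/46).
Total adjacent occupied pairs: 46; unlike-type pairs: 21.
21/46 is already in lowest terms.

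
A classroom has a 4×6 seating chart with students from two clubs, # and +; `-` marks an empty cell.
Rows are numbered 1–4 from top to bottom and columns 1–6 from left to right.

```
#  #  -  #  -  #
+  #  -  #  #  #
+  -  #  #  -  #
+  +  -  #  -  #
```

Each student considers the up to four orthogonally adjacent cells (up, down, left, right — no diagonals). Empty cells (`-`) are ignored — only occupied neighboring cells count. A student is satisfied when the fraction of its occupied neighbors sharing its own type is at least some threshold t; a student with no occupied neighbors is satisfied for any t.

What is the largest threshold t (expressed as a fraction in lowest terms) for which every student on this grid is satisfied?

1/3

(1,1)# 1/2
(1,2)# 2/2
(1,4)# 1/1
(1,6)# 1/1
(2,1)+ 1/3
(2,2)# 1/2
(2,4)# 3/3
(2,5)# 2/2
(2,6)# 3/3
(3,1)+ 2/2
(3,3)# 1/1
(3,4)# 3/3
(3,6)# 2/2
(4,1)+ 2/2
(4,2)+ 1/1
(4,4)# 1/1
(4,6)# 1/1
The smallest same-type fraction is 1/3 at (2,1), which reduces to 1/3. Any threshold above that leaves this student unsatisfied.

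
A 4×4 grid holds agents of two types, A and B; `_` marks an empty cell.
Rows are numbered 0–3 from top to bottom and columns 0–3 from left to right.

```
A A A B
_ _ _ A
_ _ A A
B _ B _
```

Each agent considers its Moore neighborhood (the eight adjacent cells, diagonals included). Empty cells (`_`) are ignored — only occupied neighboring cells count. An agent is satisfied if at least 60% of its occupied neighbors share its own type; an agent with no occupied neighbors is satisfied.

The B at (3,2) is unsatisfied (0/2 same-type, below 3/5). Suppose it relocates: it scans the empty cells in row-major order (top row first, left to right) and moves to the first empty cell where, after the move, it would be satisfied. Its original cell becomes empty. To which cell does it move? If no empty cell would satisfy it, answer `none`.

Vacating (3,2). Empty cells in order:
  (1,0): 0/2 same-type → still unsatisfied.
  (1,1): 0/4 same-type → still unsatisfied.
  (1,2): 1/6 same-type → still unsatisfied.
  (2,0): 1/1 same-type → satisfied — stop here.

(2,0)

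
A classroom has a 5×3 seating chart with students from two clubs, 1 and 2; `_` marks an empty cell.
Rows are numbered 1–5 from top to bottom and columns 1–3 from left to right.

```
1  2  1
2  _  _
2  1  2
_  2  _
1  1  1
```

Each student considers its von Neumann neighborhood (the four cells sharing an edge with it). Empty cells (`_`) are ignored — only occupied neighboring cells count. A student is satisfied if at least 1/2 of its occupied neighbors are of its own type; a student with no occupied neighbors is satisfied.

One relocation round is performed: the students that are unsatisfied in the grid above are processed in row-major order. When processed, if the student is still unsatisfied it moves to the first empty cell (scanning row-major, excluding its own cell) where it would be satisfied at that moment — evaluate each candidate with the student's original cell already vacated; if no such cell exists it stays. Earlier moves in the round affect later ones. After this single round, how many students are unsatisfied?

0

Initially unsatisfied (in order): (1,1), (1,2), (1,3), (3,2), (3,3), (4,2).
  (1,1) → (2,3).
  (1,2) → (1,1).
  (1,3): now satisfied by earlier moves; stays.
  (3,2) → (1,2).
  (3,3) → (3,2).
  (4,2): now satisfied by earlier moves; stays.
Resulting grid:
2 1 1
2 _ 1
2 2 _
_ 2 _
1 1 1
All satisfied now.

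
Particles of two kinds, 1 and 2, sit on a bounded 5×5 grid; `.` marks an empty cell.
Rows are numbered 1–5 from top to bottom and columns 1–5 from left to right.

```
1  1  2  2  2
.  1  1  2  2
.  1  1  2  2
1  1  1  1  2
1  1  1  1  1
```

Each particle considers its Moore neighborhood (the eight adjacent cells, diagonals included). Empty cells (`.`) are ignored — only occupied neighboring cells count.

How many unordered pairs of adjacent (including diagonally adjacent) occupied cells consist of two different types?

14

Scan each occupied cell's neighbors to the right and below (and the two forward diagonals) so each pair is counted once.
From row 1: 4 unlike of 15 pairs (running 4/15).
From row 2: 3 unlike of 13 pairs (running 7/28).
From row 3: 4 unlike of 14 pairs (running 11/42).
From row 4: 3 unlike of 17 pairs (running 14/59).
From row 5: 0 unlike of 4 pairs (running 14/63).
Total adjacent occupied pairs: 63; unlike-type pairs: 14.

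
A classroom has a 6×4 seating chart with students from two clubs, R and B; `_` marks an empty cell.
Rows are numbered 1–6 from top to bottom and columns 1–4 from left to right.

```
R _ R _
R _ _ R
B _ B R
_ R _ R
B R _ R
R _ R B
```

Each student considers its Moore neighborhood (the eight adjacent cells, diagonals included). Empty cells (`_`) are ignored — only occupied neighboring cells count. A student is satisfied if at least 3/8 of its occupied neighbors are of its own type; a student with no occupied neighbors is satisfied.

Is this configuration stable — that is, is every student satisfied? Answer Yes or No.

No

(1,1)R 1/1 ok
(1,3)R 1/1 ok
(2,1)R 1/2 ok
(2,4)R 2/3 ok
(3,1)B 0/2 unhappy
(3,3)B 0/4 unhappy
(3,4)R 2/3 ok
(4,2)R 1/4 unhappy
(4,4)R 2/3 ok
(5,1)B 0/3 unhappy
(5,2)R 3/4 ok
(5,4)R 2/3 ok
(6,1)R 1/2 ok
(6,3)R 2/3 ok
(6,4)B 0/2 unhappy
For instance (3,1) has only 0/2 same-type neighbors, below 3/8.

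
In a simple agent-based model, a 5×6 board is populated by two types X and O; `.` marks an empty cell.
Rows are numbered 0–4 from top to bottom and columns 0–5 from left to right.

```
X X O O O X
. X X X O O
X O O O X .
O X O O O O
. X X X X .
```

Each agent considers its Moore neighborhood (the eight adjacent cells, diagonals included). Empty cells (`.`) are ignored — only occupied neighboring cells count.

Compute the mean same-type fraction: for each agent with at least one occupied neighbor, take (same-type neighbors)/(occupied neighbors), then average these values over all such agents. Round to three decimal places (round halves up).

(0,0)X 2/2
(0,1)X 3/4
(0,2)O 1/5
(0,3)O 3/5
(0,4)O 3/5
(0,5)X 0/3
(1,1)X 4/7
(1,2)X 3/8
(1,3)X 2/8
(1,4)O 4/7
(1,5)O 2/4
(2,0)X 2/4
(2,1)O 3/7
(2,2)O 4/8
(2,3)O 5/8
(2,4)X 1/7
(3,0)O 1/4
(3,1)X 3/7
(3,2)O 4/8
(3,3)O 4/8
(3,4)O 3/6
(3,5)O 1/3
(4,1)X 2/4
(4,2)X 3/5
(4,3)X 2/5
(4,4)X 1/4
Sum over 26 agents: 2/2 + 3/4 + 1/5 + 3/5 + 3/5 + 0/3 + 4/7 + 3/8 + 2/8 + 4/7 + 2/4 + 2/4 + 3/7 + 4/8 + 5/8 + 1/7 + 1/4 + 3/7 + 4/8 + 4/8 + 3/6 + 1/3 + 2/4 + 3/5 + 2/5 + 1/4 = 1247/105; mean = 1247/105 ÷ 26 = 1247/2730 = 0.456776… → 0.457.

0.457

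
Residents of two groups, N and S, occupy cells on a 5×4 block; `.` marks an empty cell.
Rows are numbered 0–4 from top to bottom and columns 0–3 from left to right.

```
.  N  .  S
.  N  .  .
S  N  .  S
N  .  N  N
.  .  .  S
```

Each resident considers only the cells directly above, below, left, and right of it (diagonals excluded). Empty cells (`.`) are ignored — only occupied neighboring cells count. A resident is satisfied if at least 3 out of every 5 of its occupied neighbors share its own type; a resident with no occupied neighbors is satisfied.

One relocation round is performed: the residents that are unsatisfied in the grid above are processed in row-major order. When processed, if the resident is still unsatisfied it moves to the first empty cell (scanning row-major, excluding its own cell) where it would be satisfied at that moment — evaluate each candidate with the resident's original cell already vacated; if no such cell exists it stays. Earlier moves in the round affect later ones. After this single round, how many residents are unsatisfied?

0

Initially unsatisfied (in order): (2,0), (2,1), (2,3), (3,0), (3,3), (4,3).
  (2,0) → (1,3).
  (2,1): now satisfied by earlier moves; stays.
  (2,3) → (4,1).
  (3,0): now satisfied by earlier moves; stays.
  (3,3) → (0,0).
  (4,3): now satisfied by earlier moves; stays.
Resulting grid:
N N . S
. N . S
. N . .
N . N .
. S . S
All satisfied now.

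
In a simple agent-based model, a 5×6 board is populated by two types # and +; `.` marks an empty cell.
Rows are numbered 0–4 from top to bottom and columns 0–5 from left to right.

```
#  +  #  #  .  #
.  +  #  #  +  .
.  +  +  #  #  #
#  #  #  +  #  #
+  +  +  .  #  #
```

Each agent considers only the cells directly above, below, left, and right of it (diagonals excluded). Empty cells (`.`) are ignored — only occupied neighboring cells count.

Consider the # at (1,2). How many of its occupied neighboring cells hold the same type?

2

Occupied neighbors of (1,2): (0,2)=#, (2,2)=+, (1,1)=+, (1,3)=#.
Same type (#): 2 of 4.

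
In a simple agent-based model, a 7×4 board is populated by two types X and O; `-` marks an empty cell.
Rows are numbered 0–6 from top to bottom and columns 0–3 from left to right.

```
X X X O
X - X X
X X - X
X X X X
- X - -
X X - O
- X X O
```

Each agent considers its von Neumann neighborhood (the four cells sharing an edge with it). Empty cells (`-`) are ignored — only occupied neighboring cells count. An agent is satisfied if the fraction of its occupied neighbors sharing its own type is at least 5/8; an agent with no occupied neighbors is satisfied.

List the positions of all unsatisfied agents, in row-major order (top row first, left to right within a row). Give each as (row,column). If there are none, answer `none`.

(0,3), (6,2), (6,3)

(0,0)X 2/2 satisfied
(0,1)X 2/2 satisfied
(0,2)X 2/3 satisfied
(0,3)O 0/2 not
(1,0)X 2/2 satisfied
(1,2)X 2/2 satisfied
(1,3)X 2/3 satisfied
(2,0)X 3/3 satisfied
(2,1)X 2/2 satisfied
(2,3)X 2/2 satisfied
(3,0)X 2/2 satisfied
(3,1)X 4/4 satisfied
(3,2)X 2/2 satisfied
(3,3)X 2/2 satisfied
(4,1)X 2/2 satisfied
(5,0)X 1/1 satisfied
(5,1)X 3/3 satisfied
(5,3)O 1/1 satisfied
(6,1)X 2/2 satisfied
(6,2)X 1/2 not
(6,3)O 1/2 not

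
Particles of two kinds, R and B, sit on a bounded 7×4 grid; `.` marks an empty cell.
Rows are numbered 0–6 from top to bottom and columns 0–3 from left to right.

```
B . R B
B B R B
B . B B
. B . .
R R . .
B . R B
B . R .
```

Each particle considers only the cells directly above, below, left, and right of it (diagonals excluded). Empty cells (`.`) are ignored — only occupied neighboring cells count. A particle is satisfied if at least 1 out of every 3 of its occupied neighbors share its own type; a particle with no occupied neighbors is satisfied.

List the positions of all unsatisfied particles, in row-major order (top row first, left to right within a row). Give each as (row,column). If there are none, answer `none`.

(0,0)B 1/1 ok
(0,2)R 1/2 ok
(0,3)B 1/2 ok
(1,0)B 3/3 ok
(1,1)B 1/2 ok
(1,2)R 1/4 unhappy
(1,3)B 2/3 ok
(2,0)B 1/1 ok
(2,2)B 1/2 ok
(2,3)B 2/2 ok
(3,1)B 0/1 unhappy
(4,0)R 1/2 ok
(4,1)R 1/2 ok
(5,0)B 1/2 ok
(5,2)R 1/2 ok
(5,3)B 0/1 unhappy
(6,0)B 1/1 ok
(6,2)R 1/1 ok

(1,2), (3,1), (5,3)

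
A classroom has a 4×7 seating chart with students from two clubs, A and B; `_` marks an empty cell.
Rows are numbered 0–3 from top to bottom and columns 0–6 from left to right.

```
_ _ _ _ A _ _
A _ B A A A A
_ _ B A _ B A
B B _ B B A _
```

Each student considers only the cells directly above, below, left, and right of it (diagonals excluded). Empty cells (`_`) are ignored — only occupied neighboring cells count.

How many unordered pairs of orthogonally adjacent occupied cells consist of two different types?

Scan each occupied cell's neighbors to the right and below so each pair is counted once.
Row 0: A(0,4)–A(1,4)=  → 0/1 unlike.
Row 1: B(1,2)–A(1,3)≠ B(1,2)–B(2,2)= A(1,3)–A(1,4)= A(1,3)–A(2,3)= A(1,4)–A(1,5)= A(1,5)–A(1,6)= A(1,5)–B(2,5)≠ A(1,6)–A(2,6)=  → 2/8 unlike.
Row 2: B(2,2)–A(2,3)≠ A(2,3)–B(3,3)≠ B(2,5)–A(2,6)≠ B(2,5)–A(3,5)≠  → 4/4 unlike.
Row 3: B(3,0)–B(3,1)= B(3,3)–B(3,4)= B(3,4)–A(3,5)≠  → 1/3 unlike.
Total adjacent occupied pairs: 16; unlike-type pairs: 7.

7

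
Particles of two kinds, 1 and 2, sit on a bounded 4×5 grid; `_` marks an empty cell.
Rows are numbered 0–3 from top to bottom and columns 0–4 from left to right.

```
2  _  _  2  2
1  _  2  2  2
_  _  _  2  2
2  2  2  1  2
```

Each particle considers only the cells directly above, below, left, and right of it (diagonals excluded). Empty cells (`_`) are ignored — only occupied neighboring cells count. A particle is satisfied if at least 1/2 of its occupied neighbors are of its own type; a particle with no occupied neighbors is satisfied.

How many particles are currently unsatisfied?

3

Row 0: (0,0)2 0/1 ✗ · (0,3)2 2/2 ✓ · (0,4)2 2/2 ✓
Row 1: (1,0)1 0/1 ✗ · (1,2)2 1/1 ✓ · (1,3)2 4/4 ✓ · (1,4)2 3/3 ✓
Row 2: (2,3)2 2/3 ✓ · (2,4)2 3/3 ✓
Row 3: (3,0)2 1/1 ✓ · (3,1)2 2/2 ✓ · (3,2)2 1/2 ✓ · (3,3)1 0/3 ✗ · (3,4)2 1/2 ✓
Unsatisfied: (0,0), (1,0), (3,3) — 3 in total.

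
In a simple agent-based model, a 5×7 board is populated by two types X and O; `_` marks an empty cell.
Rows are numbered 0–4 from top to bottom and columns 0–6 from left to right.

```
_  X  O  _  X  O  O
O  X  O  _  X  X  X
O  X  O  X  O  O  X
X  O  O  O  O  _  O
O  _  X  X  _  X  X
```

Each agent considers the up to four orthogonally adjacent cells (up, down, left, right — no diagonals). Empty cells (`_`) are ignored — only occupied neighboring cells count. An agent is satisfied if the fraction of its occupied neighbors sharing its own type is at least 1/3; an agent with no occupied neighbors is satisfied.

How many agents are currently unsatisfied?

5

(0,1)X 1/2 ok
(0,2)O 1/2 ok
(0,4)X 1/2 ok
(0,5)O 1/3 ok
(0,6)O 1/2 ok
(1,0)O 1/2 ok
(1,1)X 2/4 ok
(1,2)O 2/3 ok
(1,4)X 2/3 ok
(1,5)X 2/4 ok
(1,6)X 2/3 ok
(2,0)O 1/3 ok
(2,1)X 1/4 unhappy
(2,2)O 2/4 ok
(2,3)X 0/3 unhappy
(2,4)O 2/4 ok
(2,5)O 1/3 ok
(2,6)X 1/3 ok
(3,0)X 0/3 unhappy
(3,1)O 1/3 ok
(3,2)O 3/4 ok
(3,3)O 2/4 ok
(3,4)O 2/2 ok
(3,6)O 0/2 unhappy
(4,0)O 0/1 unhappy
(4,2)X 1/2 ok
(4,3)X 1/2 ok
(4,5)X 1/1 ok
(4,6)X 1/2 ok
Unsatisfied: (2,1), (2,3), (3,0), (3,6), (4,0) — 5 in total.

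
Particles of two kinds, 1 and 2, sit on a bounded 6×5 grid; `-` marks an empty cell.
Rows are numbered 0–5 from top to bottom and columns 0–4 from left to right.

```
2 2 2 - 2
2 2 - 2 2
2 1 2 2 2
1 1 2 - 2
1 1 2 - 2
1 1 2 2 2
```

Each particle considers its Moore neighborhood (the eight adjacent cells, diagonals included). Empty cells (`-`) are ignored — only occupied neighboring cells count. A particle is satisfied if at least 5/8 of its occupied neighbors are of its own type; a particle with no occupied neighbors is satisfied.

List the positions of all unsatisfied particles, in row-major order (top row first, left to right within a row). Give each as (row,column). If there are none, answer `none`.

(2,0), (2,1), (3,1), (3,2), (4,2), (5,1), (5,2)

Row 0: (0,0)2 3/3 ok · (0,1)2 4/4 ok · (0,2)2 3/3 ok · (0,4)2 2/2 ok
Row 1: (1,0)2 4/5 ok · (1,1)2 6/7 ok · (1,3)2 6/6 ok · (1,4)2 4/4 ok
Row 2: (2,0)2 2/5 unhappy · (2,1)1 2/7 unhappy · (2,2)2 4/6 ok · (2,3)2 6/6 ok · (2,4)2 4/4 ok
Row 3: (3,0)1 4/5 ok · (3,1)1 4/8 unhappy · (3,2)2 3/6 unhappy · (3,4)2 3/3 ok
Row 4: (4,0)1 5/5 ok · (4,1)1 5/8 ok · (4,2)2 3/6 unhappy · (4,4)2 3/3 ok
Row 5: (5,0)1 3/3 ok · (5,1)1 3/5 unhappy · (5,2)2 2/4 unhappy · (5,3)2 4/4 ok · (5,4)2 2/2 ok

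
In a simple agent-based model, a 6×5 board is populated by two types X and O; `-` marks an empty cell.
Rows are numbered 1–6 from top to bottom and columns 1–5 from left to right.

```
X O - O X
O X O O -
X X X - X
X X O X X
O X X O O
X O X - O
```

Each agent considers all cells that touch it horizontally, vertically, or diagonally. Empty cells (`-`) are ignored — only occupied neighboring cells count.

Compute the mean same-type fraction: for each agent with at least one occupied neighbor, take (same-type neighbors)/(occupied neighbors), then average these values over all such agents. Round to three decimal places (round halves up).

(1,1)X 1/3
(1,2)O 2/4
(1,4)O 2/3
(1,5)X 0/2
(2,1)O 1/5
(2,2)X 4/7
(2,3)O 3/6
(2,4)O 2/5
(3,1)X 4/5
(3,2)X 5/8
(3,3)X 4/7
(3,5)X 2/3
(4,1)X 4/5
(4,2)X 6/8
(4,3)O 1/7
(4,4)X 4/7
(4,5)X 2/4
(5,1)O 1/5
(5,2)X 5/8
(5,3)X 4/7
(5,4)O 3/7
(5,5)O 2/4
(6,1)X 1/3
(6,2)O 1/5
(6,3)X 2/4
(6,5)O 2/2
Sum over 26 agents: 1/3 + 2/4 + 2/3 + 0/2 + 1/5 + 4/7 + 3/6 + 2/5 + 4/5 + 5/8 + 4/7 + 2/3 + 4/5 + 6/8 + 1/7 + 4/7 + 2/4 + 1/5 + 5/8 + 4/7 + 3/7 + 2/4 + 1/3 + 1/5 + 2/4 + 2/2 = 907/70; mean = 907/70 ÷ 26 = 907/1820 = 0.498351… → 0.498.

0.498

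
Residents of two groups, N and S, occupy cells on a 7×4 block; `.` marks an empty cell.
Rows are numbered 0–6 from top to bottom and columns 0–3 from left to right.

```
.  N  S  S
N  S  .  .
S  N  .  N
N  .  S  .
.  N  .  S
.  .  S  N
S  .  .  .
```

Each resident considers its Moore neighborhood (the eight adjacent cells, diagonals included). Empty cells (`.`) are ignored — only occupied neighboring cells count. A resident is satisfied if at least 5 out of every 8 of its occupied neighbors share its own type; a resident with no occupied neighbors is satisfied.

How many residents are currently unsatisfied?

10

Row 0: (0,1)N 1/3 unhappy · (0,2)S 2/3 ok · (0,3)S 1/1 ok
Row 1: (1,0)N 2/4 unhappy · (1,1)S 2/5 unhappy
Row 2: (2,0)S 1/4 unhappy · (2,1)N 2/5 unhappy · (2,3)N 0/1 unhappy
Row 3: (3,0)N 2/3 ok · (3,2)S 1/4 unhappy
Row 4: (4,1)N 1/3 unhappy · (4,3)S 2/3 ok
Row 5: (5,2)S 1/3 unhappy · (5,3)N 0/2 unhappy
Row 6: (6,0)S 0/0 ok
Unsatisfied: (0,1), (1,0), (1,1), (2,0), (2,1), (2,3), (3,2), (4,1), (5,2), (5,3) — 10 in total.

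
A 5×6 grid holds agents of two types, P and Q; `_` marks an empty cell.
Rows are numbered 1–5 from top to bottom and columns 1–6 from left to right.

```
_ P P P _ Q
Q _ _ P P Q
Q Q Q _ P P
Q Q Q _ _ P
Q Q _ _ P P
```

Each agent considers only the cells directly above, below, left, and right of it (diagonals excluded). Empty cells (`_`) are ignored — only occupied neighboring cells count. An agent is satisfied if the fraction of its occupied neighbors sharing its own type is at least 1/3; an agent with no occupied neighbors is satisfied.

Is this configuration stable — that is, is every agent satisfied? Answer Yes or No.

(1,2)P 1/1 satisfied
(1,3)P 2/2 satisfied
(1,4)P 2/2 satisfied
(1,6)Q 1/1 satisfied
(2,1)Q 1/1 satisfied
(2,4)P 2/2 satisfied
(2,5)P 2/3 satisfied
(2,6)Q 1/3 satisfied
(3,1)Q 3/3 satisfied
(3,2)Q 3/3 satisfied
(3,3)Q 2/2 satisfied
(3,5)P 2/2 satisfied
(3,6)P 2/3 satisfied
(4,1)Q 3/3 satisfied
(4,2)Q 4/4 satisfied
(4,3)Q 2/2 satisfied
(4,6)P 2/2 satisfied
(5,1)Q 2/2 satisfied
(5,2)Q 2/2 satisfied
(5,5)P 1/1 satisfied
(5,6)P 2/2 satisfied
All meet the threshold, so the configuration is stable.

Yes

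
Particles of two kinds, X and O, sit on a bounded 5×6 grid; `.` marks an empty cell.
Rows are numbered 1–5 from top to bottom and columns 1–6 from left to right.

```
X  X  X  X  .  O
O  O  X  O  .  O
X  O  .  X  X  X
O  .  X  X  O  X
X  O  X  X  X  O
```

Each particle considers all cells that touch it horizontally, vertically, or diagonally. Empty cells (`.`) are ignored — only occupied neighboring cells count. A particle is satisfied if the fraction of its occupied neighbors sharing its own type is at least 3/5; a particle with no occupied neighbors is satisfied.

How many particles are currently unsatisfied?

15

Row 1: (1,1)X 1/3 not · (1,2)X 3/5 satisfied · (1,3)X 3/5 satisfied · (1,4)X 2/3 satisfied · (1,6)O 1/1 satisfied
Row 2: (2,1)O 2/5 not · (2,2)O 2/7 not · (2,3)X 4/7 not · (2,4)O 0/5 not · (2,6)O 1/3 not
Row 3: (3,1)X 0/4 not · (3,2)O 3/6 not · (3,4)X 4/6 satisfied · (3,5)X 4/7 not · (3,6)X 2/4 not
Row 4: (4,1)O 2/4 not · (4,3)X 4/6 satisfied · (4,4)X 6/7 satisfied · (4,5)O 1/8 not · (4,6)X 3/5 satisfied
Row 5: (5,1)X 0/2 not · (5,2)O 1/4 not · (5,3)X 3/4 satisfied · (5,4)X 4/5 satisfied · (5,5)X 3/5 satisfied · (5,6)O 1/3 not
Unsatisfied: (1,1), (2,1), (2,2), (2,3), (2,4), (2,6), (3,1), (3,2), (3,5), (3,6), (4,1), (4,5), (5,1), (5,2), (5,6) — 15 in total.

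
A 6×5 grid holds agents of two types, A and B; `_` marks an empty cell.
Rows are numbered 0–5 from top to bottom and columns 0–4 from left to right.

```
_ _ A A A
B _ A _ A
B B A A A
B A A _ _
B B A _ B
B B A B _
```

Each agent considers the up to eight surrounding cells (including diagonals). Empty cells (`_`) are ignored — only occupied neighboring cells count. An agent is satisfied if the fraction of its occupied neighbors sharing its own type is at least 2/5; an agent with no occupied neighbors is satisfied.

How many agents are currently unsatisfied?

3

Row 0: (0,2)A 2/2 satisfied · (0,3)A 4/4 satisfied · (0,4)A 2/2 satisfied
Row 1: (1,0)B 2/2 satisfied · (1,2)A 4/5 satisfied · (1,4)A 4/4 satisfied
Row 2: (2,0)B 3/4 satisfied · (2,1)B 3/7 satisfied · (2,2)A 4/5 satisfied · (2,3)A 5/5 satisfied · (2,4)A 2/2 satisfied
Row 3: (3,0)B 4/5 satisfied · (3,1)A 3/8 not · (3,2)A 4/6 satisfied
Row 4: (4,0)B 4/5 satisfied · (4,1)B 4/8 satisfied · (4,2)A 3/6 satisfied · (4,4)B 1/1 satisfied
Row 5: (5,0)B 3/3 satisfied · (5,1)B 3/5 satisfied · (5,2)A 1/4 not · (5,3)B 1/3 not
Unsatisfied: (3,1), (5,2), (5,3) — 3 in total.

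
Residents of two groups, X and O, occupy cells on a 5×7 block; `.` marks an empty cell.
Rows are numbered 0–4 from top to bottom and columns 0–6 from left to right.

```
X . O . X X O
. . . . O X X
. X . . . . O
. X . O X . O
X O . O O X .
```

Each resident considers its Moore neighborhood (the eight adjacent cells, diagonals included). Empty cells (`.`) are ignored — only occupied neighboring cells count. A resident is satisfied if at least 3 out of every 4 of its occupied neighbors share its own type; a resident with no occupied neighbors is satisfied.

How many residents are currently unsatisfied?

(0,0)X 0/0 satisfied
(0,2)O 0/0 satisfied
(0,4)X 2/3 not
(0,5)X 3/5 not
(0,6)O 0/3 not
(1,4)O 0/3 not
(1,5)X 3/6 not
(1,6)X 2/4 not
(2,1)X 1/1 satisfied
(2,6)O 1/3 not
(3,1)X 2/3 not
(3,3)O 2/3 not
(3,4)X 1/4 not
(3,6)O 1/2 not
(4,0)X 1/2 not
(4,1)O 0/2 not
(4,3)O 2/3 not
(4,4)O 2/4 not
(4,5)X 1/3 not
Unsatisfied: (0,4), (0,5), (0,6), (1,4), (1,5), (1,6), (2,6), (3,1), (3,3), (3,4), (3,6), (4,0), (4,1), (4,3), (4,4), (4,5) — 16 in total.

16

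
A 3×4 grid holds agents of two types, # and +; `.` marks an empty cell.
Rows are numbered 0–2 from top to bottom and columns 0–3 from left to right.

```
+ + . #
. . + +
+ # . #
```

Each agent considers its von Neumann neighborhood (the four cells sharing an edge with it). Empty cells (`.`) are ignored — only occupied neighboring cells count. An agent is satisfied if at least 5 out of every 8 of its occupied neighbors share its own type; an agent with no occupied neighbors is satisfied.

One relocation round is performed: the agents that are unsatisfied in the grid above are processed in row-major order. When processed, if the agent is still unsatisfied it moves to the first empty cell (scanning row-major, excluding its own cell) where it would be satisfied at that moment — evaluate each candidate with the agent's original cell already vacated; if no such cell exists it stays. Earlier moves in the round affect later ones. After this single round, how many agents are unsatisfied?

Initially unsatisfied (in order): (0,3), (1,3), (2,0), (2,1), (2,3).
  (0,3) → (2,2).
  (1,3) → (0,2).
  (2,0) → (0,3).
  (2,1): now satisfied by earlier moves; stays.
  (2,3): now satisfied by earlier moves; stays.
Resulting grid:
+ + + +
. . + .
. # # #
Unsatisfied now: (1,2).

1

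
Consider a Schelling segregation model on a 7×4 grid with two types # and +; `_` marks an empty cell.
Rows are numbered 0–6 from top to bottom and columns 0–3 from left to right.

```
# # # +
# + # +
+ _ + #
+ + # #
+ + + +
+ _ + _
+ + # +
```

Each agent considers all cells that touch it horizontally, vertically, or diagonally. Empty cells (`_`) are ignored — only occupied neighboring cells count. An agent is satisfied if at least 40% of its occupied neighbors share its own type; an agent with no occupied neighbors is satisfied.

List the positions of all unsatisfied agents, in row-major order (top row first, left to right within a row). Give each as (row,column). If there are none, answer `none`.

(0,3), (1,1), (3,2), (6,2)

Row 0: (0,0)# 2/3 satisfied · (0,1)# 4/5 satisfied · (0,2)# 2/5 satisfied · (0,3)+ 1/3 not
Row 1: (1,0)# 2/4 satisfied · (1,1)+ 2/7 not · (1,2)# 3/7 satisfied · (1,3)+ 2/5 satisfied
Row 2: (2,0)+ 3/4 satisfied · (2,2)+ 3/7 satisfied · (2,3)# 3/5 satisfied
Row 3: (3,0)+ 4/4 satisfied · (3,1)+ 6/7 satisfied · (3,2)# 2/7 not · (3,3)# 2/5 satisfied
Row 4: (4,0)+ 4/4 satisfied · (4,1)+ 6/7 satisfied · (4,2)+ 4/6 satisfied · (4,3)+ 2/4 satisfied
Row 5: (5,0)+ 4/4 satisfied · (5,2)+ 5/6 satisfied
Row 6: (6,0)+ 2/2 satisfied · (6,1)+ 3/4 satisfied · (6,2)# 0/3 not · (6,3)+ 1/2 satisfied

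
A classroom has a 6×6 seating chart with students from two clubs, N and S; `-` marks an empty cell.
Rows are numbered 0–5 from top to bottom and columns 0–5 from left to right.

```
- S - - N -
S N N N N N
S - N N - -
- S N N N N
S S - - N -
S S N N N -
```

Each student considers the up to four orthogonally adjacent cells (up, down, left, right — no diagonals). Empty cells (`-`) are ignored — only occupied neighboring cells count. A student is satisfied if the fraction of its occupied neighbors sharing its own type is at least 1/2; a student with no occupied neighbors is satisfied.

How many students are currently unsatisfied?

2

Row 0: (0,1)S 0/1 unhappy · (0,4)N 1/1 ok
Row 1: (1,0)S 1/2 ok · (1,1)N 1/3 unhappy · (1,2)N 3/3 ok · (1,3)N 3/3 ok · (1,4)N 3/3 ok · (1,5)N 1/1 ok
Row 2: (2,0)S 1/1 ok · (2,2)N 3/3 ok · (2,3)N 3/3 ok
Row 3: (3,1)S 1/2 ok · (3,2)N 2/3 ok · (3,3)N 3/3 ok · (3,4)N 3/3 ok · (3,5)N 1/1 ok
Row 4: (4,0)S 2/2 ok · (4,1)S 3/3 ok · (4,4)N 2/2 ok
Row 5: (5,0)S 2/2 ok · (5,1)S 2/3 ok · (5,2)N 1/2 ok · (5,3)N 2/2 ok · (5,4)N 2/2 ok
Unsatisfied: (0,1), (1,1) — 2 in total.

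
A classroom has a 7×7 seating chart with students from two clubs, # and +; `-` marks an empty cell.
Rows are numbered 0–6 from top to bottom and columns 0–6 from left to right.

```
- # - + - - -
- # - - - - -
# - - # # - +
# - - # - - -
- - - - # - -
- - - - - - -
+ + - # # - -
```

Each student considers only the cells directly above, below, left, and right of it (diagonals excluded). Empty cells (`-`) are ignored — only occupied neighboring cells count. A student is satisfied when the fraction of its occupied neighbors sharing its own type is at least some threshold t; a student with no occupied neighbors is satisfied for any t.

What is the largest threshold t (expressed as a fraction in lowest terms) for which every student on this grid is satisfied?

1/1

(0,1)# 1/1
(0,3)+ — no occupied neighbors
(1,1)# 1/1
(2,0)# 1/1
(2,3)# 2/2
(2,4)# 1/1
(2,6)+ — no occupied neighbors
(3,0)# 1/1
(3,3)# 1/1
(4,4)# — no occupied neighbors
(6,0)+ 1/1
(6,1)+ 1/1
(6,3)# 1/1
(6,4)# 1/1
The smallest same-type fraction is 1/1 at (0,1), which reduces to 1/1. Any threshold above that leaves this student unsatisfied.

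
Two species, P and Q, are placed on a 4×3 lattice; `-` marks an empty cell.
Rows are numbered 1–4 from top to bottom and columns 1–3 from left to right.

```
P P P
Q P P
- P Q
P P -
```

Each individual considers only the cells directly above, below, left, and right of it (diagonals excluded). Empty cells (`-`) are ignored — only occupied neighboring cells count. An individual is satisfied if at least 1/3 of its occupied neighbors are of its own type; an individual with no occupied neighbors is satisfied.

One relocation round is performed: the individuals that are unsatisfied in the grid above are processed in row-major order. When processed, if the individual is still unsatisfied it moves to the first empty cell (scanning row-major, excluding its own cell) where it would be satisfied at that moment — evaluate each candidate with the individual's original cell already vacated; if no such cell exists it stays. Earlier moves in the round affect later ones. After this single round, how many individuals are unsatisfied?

0

Initially unsatisfied (in order): (2,1), (3,3).
  (2,1) → (4,3).
  (3,3): now satisfied by earlier moves; stays.
Resulting grid:
P P P
- P P
- P Q
P P Q
All satisfied now.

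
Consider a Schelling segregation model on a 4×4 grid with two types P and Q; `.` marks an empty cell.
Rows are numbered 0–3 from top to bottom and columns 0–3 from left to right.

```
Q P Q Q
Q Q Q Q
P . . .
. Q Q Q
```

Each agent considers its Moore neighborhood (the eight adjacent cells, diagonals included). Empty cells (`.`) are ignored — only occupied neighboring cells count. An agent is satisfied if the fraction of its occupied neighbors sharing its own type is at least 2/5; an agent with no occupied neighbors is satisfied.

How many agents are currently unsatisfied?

(0,0)Q 2/3 ok
(0,1)P 0/5 unhappy
(0,2)Q 4/5 ok
(0,3)Q 3/3 ok
(1,0)Q 2/4 ok
(1,1)Q 4/6 ok
(1,2)Q 4/5 ok
(1,3)Q 3/3 ok
(2,0)P 0/3 unhappy
(3,1)Q 1/2 ok
(3,2)Q 2/2 ok
(3,3)Q 1/1 ok
Unsatisfied: (0,1), (2,0) — 2 in total.

2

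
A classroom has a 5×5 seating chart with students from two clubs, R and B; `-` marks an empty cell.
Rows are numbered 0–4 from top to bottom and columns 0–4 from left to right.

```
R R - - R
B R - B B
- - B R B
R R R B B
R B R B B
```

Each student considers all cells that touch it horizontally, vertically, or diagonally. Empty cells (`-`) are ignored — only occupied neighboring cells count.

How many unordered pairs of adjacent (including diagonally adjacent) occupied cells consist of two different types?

23

Scan each occupied cell's neighbors to the right and below (and the two forward diagonals) so each pair is counted once.
Row 0: R(0,0)–R(0,1)= R(0,0)–B(1,0)≠ R(0,0)–R(1,1)= R(0,1)–R(1,1)= R(0,1)–B(1,0)≠ R(0,4)–B(1,4)≠ R(0,4)–B(1,3)≠  → 4/7 unlike.
Row 1: B(1,0)–R(1,1)≠ R(1,1)–B(2,2)≠ B(1,3)–B(1,4)= B(1,3)–R(2,3)≠ B(1,3)–B(2,4)= B(1,3)–B(2,2)= B(1,4)–B(2,4)= B(1,4)–R(2,3)≠  → 4/8 unlike.
Row 2: B(2,2)–R(2,3)≠ B(2,2)–R(3,2)≠ B(2,2)–B(3,3)= B(2,2)–R(3,1)≠ R(2,3)–B(2,4)≠ R(2,3)–B(3,3)≠ R(2,3)–B(3,4)≠ R(2,3)–R(3,2)= B(2,4)–B(3,4)= B(2,4)–B(3,3)=  → 6/10 unlike.
Row 3: R(3,0)–R(3,1)= R(3,0)–R(4,0)= R(3,0)–B(4,1)≠ R(3,1)–R(3,2)= R(3,1)–B(4,1)≠ R(3,1)–R(4,2)= R(3,1)–R(4,0)= R(3,2)–B(3,3)≠ R(3,2)–R(4,2)= R(3,2)–B(4,3)≠ R(3,2)–B(4,1)≠ B(3,3)–B(3,4)= B(3,3)–B(4,3)= B(3,3)–B(4,4)= B(3,3)–R(4,2)≠ B(3,4)–B(4,4)= B(3,4)–B(4,3)=  → 6/17 unlike.
Row 4: R(4,0)–B(4,1)≠ B(4,1)–R(4,2)≠ R(4,2)–B(4,3)≠ B(4,3)–B(4,4)=  → 3/4 unlike.
Total adjacent occupied pairs: 46; unlike-type pairs: 23.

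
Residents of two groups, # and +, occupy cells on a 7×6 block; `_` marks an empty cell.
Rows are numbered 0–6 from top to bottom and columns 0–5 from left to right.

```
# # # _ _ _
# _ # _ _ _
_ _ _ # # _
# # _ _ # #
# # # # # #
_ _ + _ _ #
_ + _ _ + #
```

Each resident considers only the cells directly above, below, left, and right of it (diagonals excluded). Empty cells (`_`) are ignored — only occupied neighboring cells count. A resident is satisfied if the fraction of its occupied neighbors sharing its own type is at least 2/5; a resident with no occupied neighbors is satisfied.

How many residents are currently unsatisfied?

(0,0)# 2/2 satisfied
(0,1)# 2/2 satisfied
(0,2)# 2/2 satisfied
(1,0)# 1/1 satisfied
(1,2)# 1/1 satisfied
(2,3)# 1/1 satisfied
(2,4)# 2/2 satisfied
(3,0)# 2/2 satisfied
(3,1)# 2/2 satisfied
(3,4)# 3/3 satisfied
(3,5)# 2/2 satisfied
(4,0)# 2/2 satisfied
(4,1)# 3/3 satisfied
(4,2)# 2/3 satisfied
(4,3)# 2/2 satisfied
(4,4)# 3/3 satisfied
(4,5)# 3/3 satisfied
(5,2)+ 0/1 not
(5,5)# 2/2 satisfied
(6,1)+ 0/0 satisfied
(6,4)+ 0/1 not
(6,5)# 1/2 satisfied
Unsatisfied: (5,2), (6,4) — 2 in total.

2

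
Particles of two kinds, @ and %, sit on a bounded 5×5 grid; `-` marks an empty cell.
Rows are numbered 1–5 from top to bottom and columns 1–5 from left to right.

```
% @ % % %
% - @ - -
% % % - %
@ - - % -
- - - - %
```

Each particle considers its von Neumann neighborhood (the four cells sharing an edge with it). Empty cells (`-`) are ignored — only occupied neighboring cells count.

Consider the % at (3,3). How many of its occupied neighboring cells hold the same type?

Occupied neighbors of (3,3): (2,3)=@, (3,2)=%.
Same type (%): 1 of 2.

1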